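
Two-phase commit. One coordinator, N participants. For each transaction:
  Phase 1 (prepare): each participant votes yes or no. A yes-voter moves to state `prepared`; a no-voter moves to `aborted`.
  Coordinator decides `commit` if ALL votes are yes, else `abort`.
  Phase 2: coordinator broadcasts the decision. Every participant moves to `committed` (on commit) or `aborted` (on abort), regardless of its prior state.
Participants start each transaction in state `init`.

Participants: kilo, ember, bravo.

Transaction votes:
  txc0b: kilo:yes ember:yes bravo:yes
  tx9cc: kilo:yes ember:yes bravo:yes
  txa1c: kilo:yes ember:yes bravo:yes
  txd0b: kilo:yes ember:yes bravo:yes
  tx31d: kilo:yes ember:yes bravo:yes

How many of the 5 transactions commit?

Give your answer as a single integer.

txc0b: all yes -> commit (commits=1)
tx9cc: all yes -> commit (commits=2)
txa1c: all yes -> commit (commits=3)
txd0b: all yes -> commit (commits=4)
tx31d: all yes -> commit (commits=5)

Answer: 5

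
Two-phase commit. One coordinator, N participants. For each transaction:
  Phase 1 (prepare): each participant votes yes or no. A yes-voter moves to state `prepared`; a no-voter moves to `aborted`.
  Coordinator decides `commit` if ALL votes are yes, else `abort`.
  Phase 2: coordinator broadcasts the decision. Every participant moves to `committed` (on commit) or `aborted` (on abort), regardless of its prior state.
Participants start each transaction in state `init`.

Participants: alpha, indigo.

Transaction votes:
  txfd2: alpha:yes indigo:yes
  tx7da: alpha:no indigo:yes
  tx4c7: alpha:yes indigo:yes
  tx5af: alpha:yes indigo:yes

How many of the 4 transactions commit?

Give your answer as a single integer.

txfd2: all yes -> commit (commits=1)
tx7da: no from alpha -> abort (commits=1)
tx4c7: all yes -> commit (commits=2)
tx5af: all yes -> commit (commits=3)

Answer: 3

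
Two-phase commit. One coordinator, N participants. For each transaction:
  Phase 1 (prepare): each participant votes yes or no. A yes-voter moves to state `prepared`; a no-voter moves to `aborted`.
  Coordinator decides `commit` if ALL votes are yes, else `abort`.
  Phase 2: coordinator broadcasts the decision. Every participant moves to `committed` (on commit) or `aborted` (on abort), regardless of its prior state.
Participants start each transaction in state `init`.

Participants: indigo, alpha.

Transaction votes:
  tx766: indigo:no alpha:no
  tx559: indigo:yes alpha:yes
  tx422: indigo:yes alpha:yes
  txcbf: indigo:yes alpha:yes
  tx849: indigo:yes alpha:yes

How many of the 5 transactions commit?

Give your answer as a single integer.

Answer: 4

Derivation:
tx766: no from indigo, alpha -> abort (commits=0)
tx559: all yes -> commit (commits=1)
tx422: all yes -> commit (commits=2)
txcbf: all yes -> commit (commits=3)
tx849: all yes -> commit (commits=4)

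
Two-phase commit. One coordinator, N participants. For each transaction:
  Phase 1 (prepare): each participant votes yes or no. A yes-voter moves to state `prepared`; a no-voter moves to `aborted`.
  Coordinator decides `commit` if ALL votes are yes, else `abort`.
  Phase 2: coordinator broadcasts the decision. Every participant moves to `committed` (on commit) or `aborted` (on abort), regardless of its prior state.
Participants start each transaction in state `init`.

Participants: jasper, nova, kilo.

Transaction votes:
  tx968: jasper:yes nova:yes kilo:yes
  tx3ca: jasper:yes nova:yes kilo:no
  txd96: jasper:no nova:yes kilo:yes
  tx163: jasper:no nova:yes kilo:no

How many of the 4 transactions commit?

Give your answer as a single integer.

tx968: all yes -> commit (commits=1)
tx3ca: no from kilo -> abort (commits=1)
txd96: no from jasper -> abort (commits=1)
tx163: no from jasper, kilo -> abort (commits=1)

Answer: 1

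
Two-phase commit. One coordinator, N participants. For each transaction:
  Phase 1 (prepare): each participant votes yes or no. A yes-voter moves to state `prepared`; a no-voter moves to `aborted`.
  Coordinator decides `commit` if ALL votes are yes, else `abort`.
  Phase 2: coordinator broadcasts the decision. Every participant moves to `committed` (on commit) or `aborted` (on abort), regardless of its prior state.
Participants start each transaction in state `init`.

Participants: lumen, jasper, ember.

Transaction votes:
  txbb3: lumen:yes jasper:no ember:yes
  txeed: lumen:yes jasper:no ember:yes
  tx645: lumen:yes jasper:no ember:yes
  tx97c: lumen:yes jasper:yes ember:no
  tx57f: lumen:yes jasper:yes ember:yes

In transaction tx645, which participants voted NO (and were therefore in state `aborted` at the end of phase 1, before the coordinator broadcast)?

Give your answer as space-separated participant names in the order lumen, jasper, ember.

Txn tx645 phase 1: lumen yes -> prepared; jasper no -> aborted; ember yes -> prepared

Answer: jasper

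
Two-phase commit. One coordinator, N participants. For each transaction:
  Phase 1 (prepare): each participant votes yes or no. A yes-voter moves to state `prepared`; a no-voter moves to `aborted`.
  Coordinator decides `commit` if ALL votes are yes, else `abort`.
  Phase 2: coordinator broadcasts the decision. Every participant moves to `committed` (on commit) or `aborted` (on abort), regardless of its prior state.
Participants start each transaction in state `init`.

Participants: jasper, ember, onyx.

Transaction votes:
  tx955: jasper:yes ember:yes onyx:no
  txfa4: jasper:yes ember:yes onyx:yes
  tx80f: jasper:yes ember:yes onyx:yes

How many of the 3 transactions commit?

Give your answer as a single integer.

tx955: no from onyx -> abort (commits=0)
txfa4: all yes -> commit (commits=1)
tx80f: all yes -> commit (commits=2)

Answer: 2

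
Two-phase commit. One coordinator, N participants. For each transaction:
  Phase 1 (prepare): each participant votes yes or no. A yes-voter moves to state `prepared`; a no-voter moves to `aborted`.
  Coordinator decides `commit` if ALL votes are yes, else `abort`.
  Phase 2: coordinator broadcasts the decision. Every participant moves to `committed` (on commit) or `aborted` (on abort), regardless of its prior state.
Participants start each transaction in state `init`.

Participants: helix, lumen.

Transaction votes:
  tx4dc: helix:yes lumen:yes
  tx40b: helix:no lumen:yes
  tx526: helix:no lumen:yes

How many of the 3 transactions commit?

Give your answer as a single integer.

tx4dc: all yes -> commit (commits=1)
tx40b: no from helix -> abort (commits=1)
tx526: no from helix -> abort (commits=1)

Answer: 1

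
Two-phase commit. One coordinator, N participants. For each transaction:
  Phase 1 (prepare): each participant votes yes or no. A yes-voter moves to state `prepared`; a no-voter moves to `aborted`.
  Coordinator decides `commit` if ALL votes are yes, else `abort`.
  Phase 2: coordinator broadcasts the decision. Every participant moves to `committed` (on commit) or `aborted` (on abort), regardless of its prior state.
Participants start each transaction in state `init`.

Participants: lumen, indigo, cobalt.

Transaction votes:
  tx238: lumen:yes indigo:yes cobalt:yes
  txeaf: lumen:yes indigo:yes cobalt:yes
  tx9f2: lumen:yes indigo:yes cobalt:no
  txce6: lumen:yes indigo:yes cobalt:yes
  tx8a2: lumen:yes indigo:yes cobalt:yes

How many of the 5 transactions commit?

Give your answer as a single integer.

Answer: 4

Derivation:
tx238: all yes -> commit (commits=1)
txeaf: all yes -> commit (commits=2)
tx9f2: no from cobalt -> abort (commits=2)
txce6: all yes -> commit (commits=3)
tx8a2: all yes -> commit (commits=4)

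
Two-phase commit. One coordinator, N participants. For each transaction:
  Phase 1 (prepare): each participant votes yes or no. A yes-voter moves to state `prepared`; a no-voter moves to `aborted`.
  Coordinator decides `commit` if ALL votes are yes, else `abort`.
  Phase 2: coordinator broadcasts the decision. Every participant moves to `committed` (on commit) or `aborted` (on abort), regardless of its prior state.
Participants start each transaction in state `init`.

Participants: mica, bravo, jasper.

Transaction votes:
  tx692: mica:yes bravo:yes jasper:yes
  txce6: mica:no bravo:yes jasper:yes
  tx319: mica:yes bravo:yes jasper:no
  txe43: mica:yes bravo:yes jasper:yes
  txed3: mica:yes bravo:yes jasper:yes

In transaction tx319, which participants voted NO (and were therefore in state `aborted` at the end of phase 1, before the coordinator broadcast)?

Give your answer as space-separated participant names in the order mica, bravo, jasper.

Answer: jasper

Derivation:
Txn tx319 phase 1: mica yes -> prepared; bravo yes -> prepared; jasper no -> aborted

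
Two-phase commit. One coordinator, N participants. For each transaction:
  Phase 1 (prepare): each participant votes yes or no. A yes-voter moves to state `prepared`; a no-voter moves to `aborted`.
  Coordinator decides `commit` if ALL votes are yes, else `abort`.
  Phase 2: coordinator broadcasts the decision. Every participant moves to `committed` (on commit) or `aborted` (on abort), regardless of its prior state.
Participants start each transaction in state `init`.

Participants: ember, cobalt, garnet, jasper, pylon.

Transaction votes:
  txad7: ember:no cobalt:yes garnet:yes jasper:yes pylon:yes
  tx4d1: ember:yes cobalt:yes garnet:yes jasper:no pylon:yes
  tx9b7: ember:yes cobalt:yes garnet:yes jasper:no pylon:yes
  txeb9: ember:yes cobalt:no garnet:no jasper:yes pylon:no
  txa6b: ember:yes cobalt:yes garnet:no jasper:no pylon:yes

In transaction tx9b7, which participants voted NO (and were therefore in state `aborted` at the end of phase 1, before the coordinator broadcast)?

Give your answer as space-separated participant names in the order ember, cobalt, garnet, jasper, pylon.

Txn tx9b7 phase 1: ember yes -> prepared; cobalt yes -> prepared; garnet yes -> prepared; jasper no -> aborted; pylon yes -> prepared

Answer: jasper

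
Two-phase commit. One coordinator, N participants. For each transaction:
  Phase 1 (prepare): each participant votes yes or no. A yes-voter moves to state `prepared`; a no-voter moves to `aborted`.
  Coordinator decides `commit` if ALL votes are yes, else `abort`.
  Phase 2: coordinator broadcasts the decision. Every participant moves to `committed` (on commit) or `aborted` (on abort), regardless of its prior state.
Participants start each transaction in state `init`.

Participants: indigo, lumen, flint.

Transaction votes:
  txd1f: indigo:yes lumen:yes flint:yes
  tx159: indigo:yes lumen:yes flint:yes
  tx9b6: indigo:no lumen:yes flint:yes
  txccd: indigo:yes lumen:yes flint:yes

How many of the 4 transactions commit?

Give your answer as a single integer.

Answer: 3

Derivation:
txd1f: all yes -> commit (commits=1)
tx159: all yes -> commit (commits=2)
tx9b6: no from indigo -> abort (commits=2)
txccd: all yes -> commit (commits=3)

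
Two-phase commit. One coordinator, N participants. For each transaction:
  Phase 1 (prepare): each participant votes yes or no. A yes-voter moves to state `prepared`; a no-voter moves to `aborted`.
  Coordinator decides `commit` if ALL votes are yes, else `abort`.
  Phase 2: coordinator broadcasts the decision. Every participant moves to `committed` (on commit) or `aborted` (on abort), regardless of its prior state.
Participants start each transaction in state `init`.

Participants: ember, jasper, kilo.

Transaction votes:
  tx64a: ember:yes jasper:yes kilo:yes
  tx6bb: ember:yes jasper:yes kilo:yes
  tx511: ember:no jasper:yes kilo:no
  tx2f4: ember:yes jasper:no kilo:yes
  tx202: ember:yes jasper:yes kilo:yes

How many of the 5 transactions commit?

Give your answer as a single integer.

tx64a: all yes -> commit (commits=1)
tx6bb: all yes -> commit (commits=2)
tx511: no from ember, kilo -> abort (commits=2)
tx2f4: no from jasper -> abort (commits=2)
tx202: all yes -> commit (commits=3)

Answer: 3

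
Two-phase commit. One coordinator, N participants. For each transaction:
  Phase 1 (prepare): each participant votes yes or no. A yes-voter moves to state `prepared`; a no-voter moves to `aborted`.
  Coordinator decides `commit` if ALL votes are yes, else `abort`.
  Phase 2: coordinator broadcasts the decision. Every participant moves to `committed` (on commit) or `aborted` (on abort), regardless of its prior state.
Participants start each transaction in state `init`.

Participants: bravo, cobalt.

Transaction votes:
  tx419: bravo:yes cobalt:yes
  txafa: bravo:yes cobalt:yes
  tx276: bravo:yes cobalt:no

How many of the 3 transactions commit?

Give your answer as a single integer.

Answer: 2

Derivation:
tx419: all yes -> commit (commits=1)
txafa: all yes -> commit (commits=2)
tx276: no from cobalt -> abort (commits=2)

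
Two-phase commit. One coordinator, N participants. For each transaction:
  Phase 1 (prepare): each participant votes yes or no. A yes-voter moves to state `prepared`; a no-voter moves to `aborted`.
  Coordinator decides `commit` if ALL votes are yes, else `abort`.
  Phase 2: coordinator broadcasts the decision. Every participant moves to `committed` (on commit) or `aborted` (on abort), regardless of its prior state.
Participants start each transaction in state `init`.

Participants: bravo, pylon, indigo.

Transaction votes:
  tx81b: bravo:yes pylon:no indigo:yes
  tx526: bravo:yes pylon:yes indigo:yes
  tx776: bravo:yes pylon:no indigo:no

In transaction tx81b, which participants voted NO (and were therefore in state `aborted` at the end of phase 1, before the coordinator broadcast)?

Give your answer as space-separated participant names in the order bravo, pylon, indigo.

Txn tx81b phase 1: bravo yes -> prepared; pylon no -> aborted; indigo yes -> prepared

Answer: pylon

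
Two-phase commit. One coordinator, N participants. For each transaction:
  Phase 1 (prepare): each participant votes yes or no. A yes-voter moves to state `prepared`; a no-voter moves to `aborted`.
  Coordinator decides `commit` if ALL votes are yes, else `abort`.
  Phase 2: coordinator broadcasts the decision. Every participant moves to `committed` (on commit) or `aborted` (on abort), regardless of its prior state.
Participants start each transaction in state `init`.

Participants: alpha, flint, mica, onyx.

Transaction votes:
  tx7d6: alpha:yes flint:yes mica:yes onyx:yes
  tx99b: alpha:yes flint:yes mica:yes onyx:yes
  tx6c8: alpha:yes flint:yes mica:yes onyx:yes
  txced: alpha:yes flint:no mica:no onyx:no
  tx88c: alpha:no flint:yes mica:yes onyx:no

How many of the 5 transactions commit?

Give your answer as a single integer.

tx7d6: all yes -> commit (commits=1)
tx99b: all yes -> commit (commits=2)
tx6c8: all yes -> commit (commits=3)
txced: no from flint, mica, onyx -> abort (commits=3)
tx88c: no from alpha, onyx -> abort (commits=3)

Answer: 3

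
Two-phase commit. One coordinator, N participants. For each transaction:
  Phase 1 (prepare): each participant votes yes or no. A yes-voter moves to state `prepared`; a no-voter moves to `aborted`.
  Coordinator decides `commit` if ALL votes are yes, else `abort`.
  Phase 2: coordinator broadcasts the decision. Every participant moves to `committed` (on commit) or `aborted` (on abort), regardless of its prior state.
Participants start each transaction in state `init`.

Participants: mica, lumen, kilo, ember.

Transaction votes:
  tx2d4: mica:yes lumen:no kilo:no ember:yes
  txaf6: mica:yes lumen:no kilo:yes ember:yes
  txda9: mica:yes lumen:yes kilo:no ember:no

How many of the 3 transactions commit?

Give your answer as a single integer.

tx2d4: no from lumen, kilo -> abort (commits=0)
txaf6: no from lumen -> abort (commits=0)
txda9: no from kilo, ember -> abort (commits=0)

Answer: 0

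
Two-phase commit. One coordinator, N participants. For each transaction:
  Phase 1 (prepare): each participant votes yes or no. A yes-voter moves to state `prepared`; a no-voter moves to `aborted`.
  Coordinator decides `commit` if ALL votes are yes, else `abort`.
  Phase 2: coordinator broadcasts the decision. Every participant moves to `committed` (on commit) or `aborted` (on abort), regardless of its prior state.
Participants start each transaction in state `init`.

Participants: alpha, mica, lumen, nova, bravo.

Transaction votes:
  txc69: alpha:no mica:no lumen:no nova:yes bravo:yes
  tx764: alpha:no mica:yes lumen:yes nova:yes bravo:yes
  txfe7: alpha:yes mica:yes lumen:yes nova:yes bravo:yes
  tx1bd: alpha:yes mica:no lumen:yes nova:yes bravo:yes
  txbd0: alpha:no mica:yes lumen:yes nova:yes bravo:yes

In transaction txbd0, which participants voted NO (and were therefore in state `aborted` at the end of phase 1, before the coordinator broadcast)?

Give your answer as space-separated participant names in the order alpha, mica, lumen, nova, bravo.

Txn txbd0 phase 1: alpha no -> aborted; mica yes -> prepared; lumen yes -> prepared; nova yes -> prepared; bravo yes -> prepared

Answer: alpha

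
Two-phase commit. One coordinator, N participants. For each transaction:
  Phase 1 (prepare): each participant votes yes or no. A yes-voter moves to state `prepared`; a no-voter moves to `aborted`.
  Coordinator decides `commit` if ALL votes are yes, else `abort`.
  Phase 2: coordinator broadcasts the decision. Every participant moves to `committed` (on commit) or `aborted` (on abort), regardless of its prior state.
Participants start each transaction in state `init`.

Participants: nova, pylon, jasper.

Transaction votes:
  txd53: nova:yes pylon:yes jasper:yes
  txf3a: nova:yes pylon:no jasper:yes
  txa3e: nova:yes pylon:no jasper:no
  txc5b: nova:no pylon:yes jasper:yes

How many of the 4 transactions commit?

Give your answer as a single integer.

Answer: 1

Derivation:
txd53: all yes -> commit (commits=1)
txf3a: no from pylon -> abort (commits=1)
txa3e: no from pylon, jasper -> abort (commits=1)
txc5b: no from nova -> abort (commits=1)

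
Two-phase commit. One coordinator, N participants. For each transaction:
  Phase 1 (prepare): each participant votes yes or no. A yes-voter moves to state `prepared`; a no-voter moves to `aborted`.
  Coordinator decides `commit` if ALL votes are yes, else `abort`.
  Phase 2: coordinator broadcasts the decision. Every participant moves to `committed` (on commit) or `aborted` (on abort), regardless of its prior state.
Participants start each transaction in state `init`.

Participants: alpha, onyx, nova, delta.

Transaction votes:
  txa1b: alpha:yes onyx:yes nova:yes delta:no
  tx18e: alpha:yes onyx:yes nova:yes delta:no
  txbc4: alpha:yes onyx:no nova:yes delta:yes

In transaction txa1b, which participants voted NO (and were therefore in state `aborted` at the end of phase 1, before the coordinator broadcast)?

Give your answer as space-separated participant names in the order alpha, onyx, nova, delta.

Txn txa1b phase 1: alpha yes -> prepared; onyx yes -> prepared; nova yes -> prepared; delta no -> aborted

Answer: delta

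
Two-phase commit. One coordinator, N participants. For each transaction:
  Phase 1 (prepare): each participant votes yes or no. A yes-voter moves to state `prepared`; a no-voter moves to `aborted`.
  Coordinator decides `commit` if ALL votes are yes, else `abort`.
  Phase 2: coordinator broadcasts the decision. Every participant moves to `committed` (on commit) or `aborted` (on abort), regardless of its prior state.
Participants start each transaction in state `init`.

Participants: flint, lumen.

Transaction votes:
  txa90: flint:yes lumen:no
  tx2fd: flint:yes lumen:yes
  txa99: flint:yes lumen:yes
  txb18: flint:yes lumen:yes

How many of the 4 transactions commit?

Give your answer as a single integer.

txa90: no from lumen -> abort (commits=0)
tx2fd: all yes -> commit (commits=1)
txa99: all yes -> commit (commits=2)
txb18: all yes -> commit (commits=3)

Answer: 3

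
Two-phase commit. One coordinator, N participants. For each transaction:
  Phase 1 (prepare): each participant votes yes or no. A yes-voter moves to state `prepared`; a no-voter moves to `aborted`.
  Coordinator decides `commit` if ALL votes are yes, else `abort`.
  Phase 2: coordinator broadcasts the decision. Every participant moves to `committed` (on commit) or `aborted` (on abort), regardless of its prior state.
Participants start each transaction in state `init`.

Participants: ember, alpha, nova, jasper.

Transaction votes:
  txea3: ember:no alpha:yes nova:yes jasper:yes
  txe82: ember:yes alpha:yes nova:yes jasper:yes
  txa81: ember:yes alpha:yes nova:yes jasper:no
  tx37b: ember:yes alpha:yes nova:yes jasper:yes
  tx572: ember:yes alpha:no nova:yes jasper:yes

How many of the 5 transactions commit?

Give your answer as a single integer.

txea3: no from ember -> abort (commits=0)
txe82: all yes -> commit (commits=1)
txa81: no from jasper -> abort (commits=1)
tx37b: all yes -> commit (commits=2)
tx572: no from alpha -> abort (commits=2)

Answer: 2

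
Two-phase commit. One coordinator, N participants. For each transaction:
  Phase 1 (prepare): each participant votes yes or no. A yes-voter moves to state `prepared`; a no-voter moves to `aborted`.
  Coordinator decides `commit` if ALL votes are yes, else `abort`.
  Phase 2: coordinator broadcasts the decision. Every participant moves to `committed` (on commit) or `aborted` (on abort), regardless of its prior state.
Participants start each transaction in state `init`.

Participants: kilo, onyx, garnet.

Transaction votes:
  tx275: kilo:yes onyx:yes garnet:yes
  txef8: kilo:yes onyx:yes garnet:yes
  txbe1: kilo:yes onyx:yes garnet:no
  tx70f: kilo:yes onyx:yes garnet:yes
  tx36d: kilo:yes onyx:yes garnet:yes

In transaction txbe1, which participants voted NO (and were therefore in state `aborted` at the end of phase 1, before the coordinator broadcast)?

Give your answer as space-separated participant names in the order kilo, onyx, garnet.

Txn txbe1 phase 1: kilo yes -> prepared; onyx yes -> prepared; garnet no -> aborted

Answer: garnet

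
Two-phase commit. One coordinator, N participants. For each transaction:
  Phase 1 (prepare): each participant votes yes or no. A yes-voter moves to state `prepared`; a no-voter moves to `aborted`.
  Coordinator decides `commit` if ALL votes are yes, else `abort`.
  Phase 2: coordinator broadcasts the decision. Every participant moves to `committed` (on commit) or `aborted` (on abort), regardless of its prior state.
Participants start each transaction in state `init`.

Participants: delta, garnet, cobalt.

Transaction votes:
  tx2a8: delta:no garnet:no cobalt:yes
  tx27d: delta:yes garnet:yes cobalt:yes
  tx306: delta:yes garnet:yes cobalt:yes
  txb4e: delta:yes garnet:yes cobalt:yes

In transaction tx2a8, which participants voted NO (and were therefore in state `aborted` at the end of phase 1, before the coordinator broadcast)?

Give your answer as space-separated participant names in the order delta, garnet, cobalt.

Txn tx2a8 phase 1: delta no -> aborted; garnet no -> aborted; cobalt yes -> prepared

Answer: delta garnet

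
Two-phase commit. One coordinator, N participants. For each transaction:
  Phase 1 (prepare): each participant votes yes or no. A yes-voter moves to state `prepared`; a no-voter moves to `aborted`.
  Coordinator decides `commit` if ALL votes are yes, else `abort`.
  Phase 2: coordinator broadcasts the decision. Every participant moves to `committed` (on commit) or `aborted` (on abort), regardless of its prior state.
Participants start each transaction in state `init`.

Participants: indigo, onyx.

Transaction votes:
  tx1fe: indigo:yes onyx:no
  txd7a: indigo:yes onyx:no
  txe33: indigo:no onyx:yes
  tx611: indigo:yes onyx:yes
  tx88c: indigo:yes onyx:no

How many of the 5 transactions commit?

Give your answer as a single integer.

tx1fe: no from onyx -> abort (commits=0)
txd7a: no from onyx -> abort (commits=0)
txe33: no from indigo -> abort (commits=0)
tx611: all yes -> commit (commits=1)
tx88c: no from onyx -> abort (commits=1)

Answer: 1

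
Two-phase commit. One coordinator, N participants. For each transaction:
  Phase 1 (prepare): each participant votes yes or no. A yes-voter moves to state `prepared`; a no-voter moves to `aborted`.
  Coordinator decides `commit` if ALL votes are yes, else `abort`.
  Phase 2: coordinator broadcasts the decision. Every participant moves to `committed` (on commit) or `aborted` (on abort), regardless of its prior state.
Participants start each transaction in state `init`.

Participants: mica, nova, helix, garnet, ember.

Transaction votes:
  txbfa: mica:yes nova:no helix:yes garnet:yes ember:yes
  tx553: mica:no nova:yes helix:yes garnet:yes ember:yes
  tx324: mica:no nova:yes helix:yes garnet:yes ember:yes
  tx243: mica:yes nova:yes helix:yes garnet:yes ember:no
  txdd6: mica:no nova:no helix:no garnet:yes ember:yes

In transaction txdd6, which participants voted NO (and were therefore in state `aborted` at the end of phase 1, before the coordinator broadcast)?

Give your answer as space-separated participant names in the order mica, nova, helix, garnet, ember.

Txn txdd6 phase 1: mica no -> aborted; nova no -> aborted; helix no -> aborted; garnet yes -> prepared; ember yes -> prepared

Answer: mica nova helix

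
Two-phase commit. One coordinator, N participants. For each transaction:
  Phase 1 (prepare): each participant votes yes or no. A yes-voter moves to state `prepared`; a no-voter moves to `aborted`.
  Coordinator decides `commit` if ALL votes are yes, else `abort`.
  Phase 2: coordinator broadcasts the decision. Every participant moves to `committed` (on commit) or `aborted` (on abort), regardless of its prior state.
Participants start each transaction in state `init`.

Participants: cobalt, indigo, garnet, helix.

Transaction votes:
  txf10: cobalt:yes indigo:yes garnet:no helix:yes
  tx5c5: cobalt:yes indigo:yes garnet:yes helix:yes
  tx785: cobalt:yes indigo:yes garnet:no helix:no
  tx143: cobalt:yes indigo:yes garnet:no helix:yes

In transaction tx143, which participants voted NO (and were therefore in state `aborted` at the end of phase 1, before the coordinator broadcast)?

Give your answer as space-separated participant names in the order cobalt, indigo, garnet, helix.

Answer: garnet

Derivation:
Txn tx143 phase 1: cobalt yes -> prepared; indigo yes -> prepared; garnet no -> aborted; helix yes -> prepared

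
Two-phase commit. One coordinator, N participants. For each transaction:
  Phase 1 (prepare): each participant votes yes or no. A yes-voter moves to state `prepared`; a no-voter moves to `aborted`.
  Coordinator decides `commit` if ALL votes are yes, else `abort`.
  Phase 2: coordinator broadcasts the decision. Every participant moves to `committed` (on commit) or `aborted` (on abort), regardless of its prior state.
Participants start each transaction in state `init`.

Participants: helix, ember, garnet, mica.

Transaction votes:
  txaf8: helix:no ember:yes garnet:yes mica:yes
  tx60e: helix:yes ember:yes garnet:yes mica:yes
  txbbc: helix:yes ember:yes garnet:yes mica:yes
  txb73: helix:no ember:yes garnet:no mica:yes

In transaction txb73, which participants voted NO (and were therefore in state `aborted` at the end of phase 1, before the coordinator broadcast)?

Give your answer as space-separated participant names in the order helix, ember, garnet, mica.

Txn txb73 phase 1: helix no -> aborted; ember yes -> prepared; garnet no -> aborted; mica yes -> prepared

Answer: helix garnet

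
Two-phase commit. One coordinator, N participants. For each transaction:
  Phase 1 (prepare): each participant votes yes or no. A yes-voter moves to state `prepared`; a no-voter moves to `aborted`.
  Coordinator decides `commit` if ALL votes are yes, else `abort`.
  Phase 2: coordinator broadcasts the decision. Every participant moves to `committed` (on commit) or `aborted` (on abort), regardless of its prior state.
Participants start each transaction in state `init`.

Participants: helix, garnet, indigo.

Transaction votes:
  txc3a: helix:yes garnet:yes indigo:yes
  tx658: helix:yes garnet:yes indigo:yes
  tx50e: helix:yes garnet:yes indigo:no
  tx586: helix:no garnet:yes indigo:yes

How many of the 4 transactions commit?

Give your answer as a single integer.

Answer: 2

Derivation:
txc3a: all yes -> commit (commits=1)
tx658: all yes -> commit (commits=2)
tx50e: no from indigo -> abort (commits=2)
tx586: no from helix -> abort (commits=2)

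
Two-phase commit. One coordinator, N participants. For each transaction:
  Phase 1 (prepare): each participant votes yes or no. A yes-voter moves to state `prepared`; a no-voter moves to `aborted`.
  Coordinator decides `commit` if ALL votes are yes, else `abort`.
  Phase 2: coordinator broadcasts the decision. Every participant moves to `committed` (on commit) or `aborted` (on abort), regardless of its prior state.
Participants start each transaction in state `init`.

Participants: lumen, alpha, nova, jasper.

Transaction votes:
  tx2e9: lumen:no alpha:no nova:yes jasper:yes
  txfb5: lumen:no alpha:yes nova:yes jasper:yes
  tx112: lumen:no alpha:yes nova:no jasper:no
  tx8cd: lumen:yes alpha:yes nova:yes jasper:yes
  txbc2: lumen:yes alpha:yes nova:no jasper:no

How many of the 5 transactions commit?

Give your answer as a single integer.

tx2e9: no from lumen, alpha -> abort (commits=0)
txfb5: no from lumen -> abort (commits=0)
tx112: no from lumen, nova, jasper -> abort (commits=0)
tx8cd: all yes -> commit (commits=1)
txbc2: no from nova, jasper -> abort (commits=1)

Answer: 1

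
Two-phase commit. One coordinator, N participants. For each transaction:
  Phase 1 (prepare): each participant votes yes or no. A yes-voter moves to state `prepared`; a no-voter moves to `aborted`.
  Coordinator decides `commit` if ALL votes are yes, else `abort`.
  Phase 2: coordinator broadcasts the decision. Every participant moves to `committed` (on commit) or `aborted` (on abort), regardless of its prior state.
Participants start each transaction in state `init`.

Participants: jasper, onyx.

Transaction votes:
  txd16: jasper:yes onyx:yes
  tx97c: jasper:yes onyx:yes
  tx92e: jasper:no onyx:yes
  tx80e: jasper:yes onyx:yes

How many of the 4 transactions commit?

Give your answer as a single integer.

Answer: 3

Derivation:
txd16: all yes -> commit (commits=1)
tx97c: all yes -> commit (commits=2)
tx92e: no from jasper -> abort (commits=2)
tx80e: all yes -> commit (commits=3)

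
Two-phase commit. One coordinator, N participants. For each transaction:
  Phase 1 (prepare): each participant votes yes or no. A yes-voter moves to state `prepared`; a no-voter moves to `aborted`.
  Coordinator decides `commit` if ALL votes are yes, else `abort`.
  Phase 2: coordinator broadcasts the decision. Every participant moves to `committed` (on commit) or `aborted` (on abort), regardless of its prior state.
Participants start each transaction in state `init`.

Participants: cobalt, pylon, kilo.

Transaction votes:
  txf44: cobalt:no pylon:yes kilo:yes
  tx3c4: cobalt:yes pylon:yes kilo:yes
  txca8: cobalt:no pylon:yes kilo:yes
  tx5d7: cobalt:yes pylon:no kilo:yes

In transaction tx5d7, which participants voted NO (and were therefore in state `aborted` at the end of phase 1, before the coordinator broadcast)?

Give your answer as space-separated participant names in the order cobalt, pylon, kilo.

Answer: pylon

Derivation:
Txn tx5d7 phase 1: cobalt yes -> prepared; pylon no -> aborted; kilo yes -> prepared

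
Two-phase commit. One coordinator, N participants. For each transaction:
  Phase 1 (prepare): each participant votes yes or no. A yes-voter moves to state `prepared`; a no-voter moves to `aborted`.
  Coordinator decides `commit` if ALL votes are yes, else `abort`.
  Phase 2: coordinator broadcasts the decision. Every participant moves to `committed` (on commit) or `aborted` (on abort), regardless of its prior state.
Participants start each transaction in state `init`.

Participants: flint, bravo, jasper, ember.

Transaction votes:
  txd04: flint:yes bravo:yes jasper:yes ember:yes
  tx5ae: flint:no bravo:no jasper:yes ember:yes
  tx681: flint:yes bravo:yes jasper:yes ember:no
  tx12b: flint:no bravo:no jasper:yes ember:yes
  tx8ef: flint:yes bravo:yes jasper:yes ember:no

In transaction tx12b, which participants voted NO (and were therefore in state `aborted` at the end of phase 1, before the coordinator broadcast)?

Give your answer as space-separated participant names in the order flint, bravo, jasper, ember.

Answer: flint bravo

Derivation:
Txn tx12b phase 1: flint no -> aborted; bravo no -> aborted; jasper yes -> prepared; ember yes -> prepared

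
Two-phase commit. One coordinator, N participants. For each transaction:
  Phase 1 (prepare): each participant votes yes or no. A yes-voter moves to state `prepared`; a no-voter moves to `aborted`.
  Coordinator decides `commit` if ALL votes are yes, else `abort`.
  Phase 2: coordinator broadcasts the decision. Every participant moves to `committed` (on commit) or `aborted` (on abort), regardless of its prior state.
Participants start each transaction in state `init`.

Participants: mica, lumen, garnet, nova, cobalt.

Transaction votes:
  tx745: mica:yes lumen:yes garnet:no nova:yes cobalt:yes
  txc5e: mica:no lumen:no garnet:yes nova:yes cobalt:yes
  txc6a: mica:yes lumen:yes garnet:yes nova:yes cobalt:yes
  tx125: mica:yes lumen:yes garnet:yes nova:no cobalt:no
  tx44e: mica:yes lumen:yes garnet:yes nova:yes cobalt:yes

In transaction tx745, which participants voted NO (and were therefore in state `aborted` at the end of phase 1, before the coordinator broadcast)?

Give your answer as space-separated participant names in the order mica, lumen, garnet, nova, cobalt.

Txn tx745 phase 1: mica yes -> prepared; lumen yes -> prepared; garnet no -> aborted; nova yes -> prepared; cobalt yes -> prepared

Answer: garnet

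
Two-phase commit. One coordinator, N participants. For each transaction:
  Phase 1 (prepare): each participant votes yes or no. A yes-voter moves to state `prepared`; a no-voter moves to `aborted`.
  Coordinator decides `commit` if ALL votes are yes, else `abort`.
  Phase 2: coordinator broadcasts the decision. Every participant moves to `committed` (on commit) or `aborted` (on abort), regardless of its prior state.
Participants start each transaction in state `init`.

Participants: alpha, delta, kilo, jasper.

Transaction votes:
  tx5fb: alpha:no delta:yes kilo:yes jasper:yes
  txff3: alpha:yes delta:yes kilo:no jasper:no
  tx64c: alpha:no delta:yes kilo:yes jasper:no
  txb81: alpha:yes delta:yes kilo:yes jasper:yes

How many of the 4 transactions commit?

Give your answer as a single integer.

tx5fb: no from alpha -> abort (commits=0)
txff3: no from kilo, jasper -> abort (commits=0)
tx64c: no from alpha, jasper -> abort (commits=0)
txb81: all yes -> commit (commits=1)

Answer: 1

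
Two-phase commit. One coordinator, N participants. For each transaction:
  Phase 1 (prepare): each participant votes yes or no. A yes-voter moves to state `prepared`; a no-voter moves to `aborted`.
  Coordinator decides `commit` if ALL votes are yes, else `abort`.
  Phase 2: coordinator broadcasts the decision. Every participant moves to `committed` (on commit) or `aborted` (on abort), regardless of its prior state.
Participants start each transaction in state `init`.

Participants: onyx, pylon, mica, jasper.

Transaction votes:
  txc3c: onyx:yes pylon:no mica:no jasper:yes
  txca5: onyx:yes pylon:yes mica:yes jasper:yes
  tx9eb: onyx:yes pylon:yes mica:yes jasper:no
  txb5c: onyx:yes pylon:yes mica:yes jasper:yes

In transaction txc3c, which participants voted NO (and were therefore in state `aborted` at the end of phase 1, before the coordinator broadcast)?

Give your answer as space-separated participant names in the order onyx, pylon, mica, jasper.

Answer: pylon mica

Derivation:
Txn txc3c phase 1: onyx yes -> prepared; pylon no -> aborted; mica no -> aborted; jasper yes -> prepared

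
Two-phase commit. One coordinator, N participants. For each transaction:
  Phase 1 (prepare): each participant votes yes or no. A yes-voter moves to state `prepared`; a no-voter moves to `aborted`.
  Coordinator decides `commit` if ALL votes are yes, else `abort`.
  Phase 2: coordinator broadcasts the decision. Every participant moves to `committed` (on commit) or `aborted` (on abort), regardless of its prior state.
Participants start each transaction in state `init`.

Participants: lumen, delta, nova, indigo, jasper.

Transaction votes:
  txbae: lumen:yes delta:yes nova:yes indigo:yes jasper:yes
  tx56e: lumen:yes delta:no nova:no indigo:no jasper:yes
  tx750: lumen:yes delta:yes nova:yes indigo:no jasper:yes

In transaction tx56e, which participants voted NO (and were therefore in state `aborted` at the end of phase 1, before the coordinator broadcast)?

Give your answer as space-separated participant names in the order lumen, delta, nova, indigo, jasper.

Answer: delta nova indigo

Derivation:
Txn tx56e phase 1: lumen yes -> prepared; delta no -> aborted; nova no -> aborted; indigo no -> aborted; jasper yes -> prepared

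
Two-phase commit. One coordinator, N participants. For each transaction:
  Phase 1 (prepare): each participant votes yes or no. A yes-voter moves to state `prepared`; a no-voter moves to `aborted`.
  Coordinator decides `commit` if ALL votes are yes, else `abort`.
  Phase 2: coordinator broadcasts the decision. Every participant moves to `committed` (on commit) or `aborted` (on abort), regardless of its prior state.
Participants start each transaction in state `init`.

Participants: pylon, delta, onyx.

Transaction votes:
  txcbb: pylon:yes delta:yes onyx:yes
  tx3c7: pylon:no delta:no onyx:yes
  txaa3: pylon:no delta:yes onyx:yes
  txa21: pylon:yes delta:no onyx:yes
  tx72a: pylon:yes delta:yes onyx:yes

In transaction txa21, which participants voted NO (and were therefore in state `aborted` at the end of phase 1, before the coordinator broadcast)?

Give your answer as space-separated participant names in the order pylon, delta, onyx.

Answer: delta

Derivation:
Txn txa21 phase 1: pylon yes -> prepared; delta no -> aborted; onyx yes -> prepared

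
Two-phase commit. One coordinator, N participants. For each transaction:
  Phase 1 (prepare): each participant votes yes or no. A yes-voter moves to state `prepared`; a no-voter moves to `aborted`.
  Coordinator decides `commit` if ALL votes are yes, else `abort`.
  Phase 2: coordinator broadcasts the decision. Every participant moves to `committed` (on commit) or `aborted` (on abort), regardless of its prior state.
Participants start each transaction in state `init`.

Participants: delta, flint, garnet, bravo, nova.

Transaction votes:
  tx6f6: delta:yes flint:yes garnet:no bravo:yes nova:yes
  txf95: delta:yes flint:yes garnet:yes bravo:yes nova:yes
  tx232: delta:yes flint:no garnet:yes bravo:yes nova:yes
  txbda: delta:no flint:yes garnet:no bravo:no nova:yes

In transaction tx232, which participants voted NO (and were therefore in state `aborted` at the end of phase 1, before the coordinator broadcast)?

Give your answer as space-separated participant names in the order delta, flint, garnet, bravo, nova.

Txn tx232 phase 1: delta yes -> prepared; flint no -> aborted; garnet yes -> prepared; bravo yes -> prepared; nova yes -> prepared

Answer: flint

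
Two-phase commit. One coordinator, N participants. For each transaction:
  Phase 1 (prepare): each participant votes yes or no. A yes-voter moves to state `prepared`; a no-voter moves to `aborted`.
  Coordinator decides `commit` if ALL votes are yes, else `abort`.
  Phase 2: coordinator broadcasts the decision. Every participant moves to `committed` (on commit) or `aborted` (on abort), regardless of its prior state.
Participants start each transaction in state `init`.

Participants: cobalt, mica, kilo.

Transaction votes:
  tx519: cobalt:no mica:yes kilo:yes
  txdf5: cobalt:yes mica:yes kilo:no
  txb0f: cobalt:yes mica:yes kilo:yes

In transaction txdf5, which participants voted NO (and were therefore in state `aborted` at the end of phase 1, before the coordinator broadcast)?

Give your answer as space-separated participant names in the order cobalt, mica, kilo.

Txn txdf5 phase 1: cobalt yes -> prepared; mica yes -> prepared; kilo no -> aborted

Answer: kilo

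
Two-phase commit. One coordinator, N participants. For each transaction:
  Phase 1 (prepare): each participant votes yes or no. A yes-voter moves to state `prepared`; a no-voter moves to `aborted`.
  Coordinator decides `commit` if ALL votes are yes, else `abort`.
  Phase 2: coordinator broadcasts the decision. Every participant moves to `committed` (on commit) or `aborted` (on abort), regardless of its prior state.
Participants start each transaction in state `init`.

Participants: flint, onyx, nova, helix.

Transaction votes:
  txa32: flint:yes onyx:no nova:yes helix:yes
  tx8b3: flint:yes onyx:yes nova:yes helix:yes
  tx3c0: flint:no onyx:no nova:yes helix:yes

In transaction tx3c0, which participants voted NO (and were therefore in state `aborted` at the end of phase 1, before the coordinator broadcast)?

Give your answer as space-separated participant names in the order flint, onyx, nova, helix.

Answer: flint onyx

Derivation:
Txn tx3c0 phase 1: flint no -> aborted; onyx no -> aborted; nova yes -> prepared; helix yes -> prepared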